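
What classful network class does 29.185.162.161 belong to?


First octet: 29
Binary: 00011101
0xxxxxxx -> Class A (1-126)
Class A, default mask 255.0.0.0 (/8)


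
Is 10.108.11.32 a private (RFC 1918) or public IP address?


RFC 1918 private ranges:
  10.0.0.0/8 (10.0.0.0 - 10.255.255.255)
  172.16.0.0/12 (172.16.0.0 - 172.31.255.255)
  192.168.0.0/16 (192.168.0.0 - 192.168.255.255)
Private (in 10.0.0.0/8)


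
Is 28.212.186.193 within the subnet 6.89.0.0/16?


Subnet network: 6.89.0.0
Test IP AND mask: 28.212.0.0
No, 28.212.186.193 is not in 6.89.0.0/16


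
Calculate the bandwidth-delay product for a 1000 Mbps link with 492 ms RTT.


BDP = bandwidth * RTT
= 1000 Mbps * 492 ms
= 1000 * 1e6 * 492 / 1000 bits
= 492000000 bits
= 61500000 bytes
= 60058.5938 KB
BDP = 492000000 bits (61500000 bytes)


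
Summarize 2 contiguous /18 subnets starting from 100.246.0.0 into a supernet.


Original prefix: /18
Number of subnets: 2 = 2^1
New prefix = 18 - 1 = 17
Supernet: 100.246.0.0/17


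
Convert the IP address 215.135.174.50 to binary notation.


215 = 11010111
135 = 10000111
174 = 10101110
50 = 00110010
Binary: 11010111.10000111.10101110.00110010


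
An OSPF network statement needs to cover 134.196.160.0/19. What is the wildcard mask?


Subnet mask: 255.255.224.0
Wildcard = 255.255.255.255 - subnet mask
255 - 255 = 0
255 - 255 = 0
255 - 224 = 31
255 - 0 = 255
Wildcard: 0.0.31.255


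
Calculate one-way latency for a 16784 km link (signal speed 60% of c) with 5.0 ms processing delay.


Speed = 0.6 * 3e5 km/s = 180000 km/s
Propagation delay = 16784 / 180000 = 0.0932 s = 93.2444 ms
Processing delay = 5.0 ms
Total one-way latency = 98.2444 ms


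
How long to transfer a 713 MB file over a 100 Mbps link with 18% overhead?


Effective throughput = 100 * (1 - 18/100) = 82 Mbps
File size in Mb = 713 * 8 = 5704 Mb
Time = 5704 / 82
Time = 69.561 seconds


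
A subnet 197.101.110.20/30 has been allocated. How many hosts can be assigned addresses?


Host bits = 32 - 30 = 2
Total addresses = 2^2 = 4
Usable = total - 2 (network and broadcast)
Usable hosts: 2


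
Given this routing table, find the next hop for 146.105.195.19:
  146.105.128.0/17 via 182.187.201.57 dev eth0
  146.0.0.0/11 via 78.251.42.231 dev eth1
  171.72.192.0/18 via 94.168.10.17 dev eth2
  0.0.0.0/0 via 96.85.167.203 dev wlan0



Longest prefix match for 146.105.195.19:
  /17 146.105.128.0: MATCH
  /11 146.0.0.0: no
  /18 171.72.192.0: no
  /0 0.0.0.0: MATCH
Selected: next-hop 182.187.201.57 via eth0 (matched /17)


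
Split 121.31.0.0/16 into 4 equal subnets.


New prefix = 16 + 2 = 18
Each subnet has 16384 addresses
  121.31.0.0/18
  121.31.64.0/18
  121.31.128.0/18
  121.31.192.0/18
Subnets: 121.31.0.0/18, 121.31.64.0/18, 121.31.128.0/18, 121.31.192.0/18


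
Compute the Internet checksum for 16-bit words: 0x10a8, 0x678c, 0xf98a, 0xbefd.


Sum all words (with carry folding):
+ 0x10a8 = 0x10a8
+ 0x678c = 0x7834
+ 0xf98a = 0x71bf
+ 0xbefd = 0x30bd
One's complement: ~0x30bd
Checksum = 0xcf42


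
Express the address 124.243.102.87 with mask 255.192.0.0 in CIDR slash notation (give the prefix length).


Binary: 11111111.11000000.00000000.00000000
Count leading 1s
Prefix: /10


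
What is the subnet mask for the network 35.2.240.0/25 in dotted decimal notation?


/25 means 25 network bits, 7 host bits
Binary: 11111111111111111111111110000000
Mask: 255.255.255.128


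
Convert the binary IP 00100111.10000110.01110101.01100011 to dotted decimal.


00100111 = 39
10000110 = 134
01110101 = 117
01100011 = 99
IP: 39.134.117.99


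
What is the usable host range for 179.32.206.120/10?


Network: 179.0.0.0
Broadcast: 179.63.255.255
First usable = network + 1
Last usable = broadcast - 1
Range: 179.0.0.1 to 179.63.255.254


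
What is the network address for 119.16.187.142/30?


IP:   01110111.00010000.10111011.10001110
Mask: 11111111.11111111.11111111.11111100
AND operation:
Net:  01110111.00010000.10111011.10001100
Network: 119.16.187.140/30


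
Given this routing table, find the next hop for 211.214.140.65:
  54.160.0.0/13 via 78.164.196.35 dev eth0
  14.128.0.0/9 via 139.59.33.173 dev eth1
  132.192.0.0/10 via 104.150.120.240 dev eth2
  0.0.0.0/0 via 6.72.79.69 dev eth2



Longest prefix match for 211.214.140.65:
  /13 54.160.0.0: no
  /9 14.128.0.0: no
  /10 132.192.0.0: no
  /0 0.0.0.0: MATCH
Selected: next-hop 6.72.79.69 via eth2 (matched /0)


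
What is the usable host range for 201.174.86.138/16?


Network: 201.174.0.0
Broadcast: 201.174.255.255
First usable = network + 1
Last usable = broadcast - 1
Range: 201.174.0.1 to 201.174.255.254


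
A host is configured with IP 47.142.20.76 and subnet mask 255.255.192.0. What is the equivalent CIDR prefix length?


Binary: 11111111.11111111.11000000.00000000
Count leading 1s
Prefix: /18


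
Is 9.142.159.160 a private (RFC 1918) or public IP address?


RFC 1918 private ranges:
  10.0.0.0/8 (10.0.0.0 - 10.255.255.255)
  172.16.0.0/12 (172.16.0.0 - 172.31.255.255)
  192.168.0.0/16 (192.168.0.0 - 192.168.255.255)
Public (not in any RFC 1918 range)


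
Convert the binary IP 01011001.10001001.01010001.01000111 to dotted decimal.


01011001 = 89
10001001 = 137
01010001 = 81
01000111 = 71
IP: 89.137.81.71


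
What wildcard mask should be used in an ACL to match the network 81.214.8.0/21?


Subnet mask: 255.255.248.0
Wildcard = 255.255.255.255 - subnet mask
255 - 255 = 0
255 - 255 = 0
255 - 248 = 7
255 - 0 = 255
Wildcard: 0.0.7.255


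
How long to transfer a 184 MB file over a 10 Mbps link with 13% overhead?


Effective throughput = 10 * (1 - 13/100) = 8.7 Mbps
File size in Mb = 184 * 8 = 1472 Mb
Time = 1472 / 8.7
Time = 169.1954 seconds


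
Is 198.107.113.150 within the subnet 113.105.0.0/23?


Subnet network: 113.105.0.0
Test IP AND mask: 198.107.112.0
No, 198.107.113.150 is not in 113.105.0.0/23


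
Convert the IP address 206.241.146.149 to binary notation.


206 = 11001110
241 = 11110001
146 = 10010010
149 = 10010101
Binary: 11001110.11110001.10010010.10010101


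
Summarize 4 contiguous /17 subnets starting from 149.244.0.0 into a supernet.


Original prefix: /17
Number of subnets: 4 = 2^2
New prefix = 17 - 2 = 15
Supernet: 149.244.0.0/15


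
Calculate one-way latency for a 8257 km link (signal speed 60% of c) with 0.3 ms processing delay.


Speed = 0.6 * 3e5 km/s = 180000 km/s
Propagation delay = 8257 / 180000 = 0.0459 s = 45.8722 ms
Processing delay = 0.3 ms
Total one-way latency = 46.1722 ms


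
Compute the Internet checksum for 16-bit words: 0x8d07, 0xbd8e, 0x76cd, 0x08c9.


Sum all words (with carry folding):
+ 0x8d07 = 0x8d07
+ 0xbd8e = 0x4a96
+ 0x76cd = 0xc163
+ 0x08c9 = 0xca2c
One's complement: ~0xca2c
Checksum = 0x35d3


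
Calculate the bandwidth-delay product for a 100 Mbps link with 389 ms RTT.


BDP = bandwidth * RTT
= 100 Mbps * 389 ms
= 100 * 1e6 * 389 / 1000 bits
= 38900000 bits
= 4862500 bytes
= 4748.5352 KB
BDP = 38900000 bits (4862500 bytes)


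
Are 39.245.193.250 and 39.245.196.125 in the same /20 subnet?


Mask: 255.255.240.0
39.245.193.250 AND mask = 39.245.192.0
39.245.196.125 AND mask = 39.245.192.0
Yes, same subnet (39.245.192.0)


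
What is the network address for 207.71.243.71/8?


IP:   11001111.01000111.11110011.01000111
Mask: 11111111.00000000.00000000.00000000
AND operation:
Net:  11001111.00000000.00000000.00000000
Network: 207.0.0.0/8


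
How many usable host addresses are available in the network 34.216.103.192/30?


Host bits = 32 - 30 = 2
Total addresses = 2^2 = 4
Usable = total - 2 (network and broadcast)
Usable hosts: 2


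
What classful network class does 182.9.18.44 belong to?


First octet: 182
Binary: 10110110
10xxxxxx -> Class B (128-191)
Class B, default mask 255.255.0.0 (/16)


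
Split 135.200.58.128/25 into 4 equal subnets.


New prefix = 25 + 2 = 27
Each subnet has 32 addresses
  135.200.58.128/27
  135.200.58.160/27
  135.200.58.192/27
  135.200.58.224/27
Subnets: 135.200.58.128/27, 135.200.58.160/27, 135.200.58.192/27, 135.200.58.224/27


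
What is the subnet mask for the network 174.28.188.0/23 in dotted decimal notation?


/23 means 23 network bits, 9 host bits
Binary: 11111111111111111111111000000000
Mask: 255.255.254.0


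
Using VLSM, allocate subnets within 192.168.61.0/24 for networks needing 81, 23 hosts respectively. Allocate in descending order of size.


81 hosts -> /25 (126 usable): 192.168.61.0/25
23 hosts -> /27 (30 usable): 192.168.61.128/27
Allocation: 192.168.61.0/25 (81 hosts, 126 usable); 192.168.61.128/27 (23 hosts, 30 usable)


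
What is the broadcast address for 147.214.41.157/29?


Network: 147.214.41.152/29
Host bits = 3
Set all host bits to 1:
Broadcast: 147.214.41.159


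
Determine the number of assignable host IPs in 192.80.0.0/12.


Host bits = 32 - 12 = 20
Total addresses = 2^20 = 1048576
Usable = total - 2 (network and broadcast)
Usable hosts: 1048574


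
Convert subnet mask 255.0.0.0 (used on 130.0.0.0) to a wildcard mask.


Subnet mask: 255.0.0.0
Wildcard = 255.255.255.255 - subnet mask
255 - 255 = 0
255 - 0 = 255
255 - 0 = 255
255 - 0 = 255
Wildcard: 0.255.255.255


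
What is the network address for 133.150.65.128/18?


IP:   10000101.10010110.01000001.10000000
Mask: 11111111.11111111.11000000.00000000
AND operation:
Net:  10000101.10010110.01000000.00000000
Network: 133.150.64.0/18


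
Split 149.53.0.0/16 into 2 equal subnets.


New prefix = 16 + 1 = 17
Each subnet has 32768 addresses
  149.53.0.0/17
  149.53.128.0/17
Subnets: 149.53.0.0/17, 149.53.128.0/17


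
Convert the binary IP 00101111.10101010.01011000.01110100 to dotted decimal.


00101111 = 47
10101010 = 170
01011000 = 88
01110100 = 116
IP: 47.170.88.116


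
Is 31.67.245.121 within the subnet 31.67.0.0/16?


Subnet network: 31.67.0.0
Test IP AND mask: 31.67.0.0
Yes, 31.67.245.121 is in 31.67.0.0/16


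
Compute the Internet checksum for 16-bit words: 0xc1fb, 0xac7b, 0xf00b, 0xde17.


Sum all words (with carry folding):
+ 0xc1fb = 0xc1fb
+ 0xac7b = 0x6e77
+ 0xf00b = 0x5e83
+ 0xde17 = 0x3c9b
One's complement: ~0x3c9b
Checksum = 0xc364


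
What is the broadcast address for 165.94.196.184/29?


Network: 165.94.196.184/29
Host bits = 3
Set all host bits to 1:
Broadcast: 165.94.196.191


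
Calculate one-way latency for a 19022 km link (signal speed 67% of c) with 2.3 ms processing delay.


Speed = 0.67 * 3e5 km/s = 201000 km/s
Propagation delay = 19022 / 201000 = 0.0946 s = 94.6368 ms
Processing delay = 2.3 ms
Total one-way latency = 96.9368 ms


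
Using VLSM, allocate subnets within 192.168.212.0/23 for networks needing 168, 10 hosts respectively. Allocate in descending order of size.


168 hosts -> /24 (254 usable): 192.168.212.0/24
10 hosts -> /28 (14 usable): 192.168.213.0/28
Allocation: 192.168.212.0/24 (168 hosts, 254 usable); 192.168.213.0/28 (10 hosts, 14 usable)


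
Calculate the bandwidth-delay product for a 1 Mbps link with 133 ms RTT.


BDP = bandwidth * RTT
= 1 Mbps * 133 ms
= 1 * 1e6 * 133 / 1000 bits
= 133000 bits
= 16625 bytes
= 16.2354 KB
BDP = 133000 bits (16625 bytes)


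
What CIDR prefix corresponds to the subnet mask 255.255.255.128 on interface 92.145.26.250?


Binary: 11111111.11111111.11111111.10000000
Count leading 1s
Prefix: /25


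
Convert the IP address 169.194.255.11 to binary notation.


169 = 10101001
194 = 11000010
255 = 11111111
11 = 00001011
Binary: 10101001.11000010.11111111.00001011


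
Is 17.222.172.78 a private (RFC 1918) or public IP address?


RFC 1918 private ranges:
  10.0.0.0/8 (10.0.0.0 - 10.255.255.255)
  172.16.0.0/12 (172.16.0.0 - 172.31.255.255)
  192.168.0.0/16 (192.168.0.0 - 192.168.255.255)
Public (not in any RFC 1918 range)


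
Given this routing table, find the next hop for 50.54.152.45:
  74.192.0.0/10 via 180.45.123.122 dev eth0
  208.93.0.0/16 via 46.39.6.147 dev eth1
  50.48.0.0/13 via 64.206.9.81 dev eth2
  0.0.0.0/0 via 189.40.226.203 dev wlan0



Longest prefix match for 50.54.152.45:
  /10 74.192.0.0: no
  /16 208.93.0.0: no
  /13 50.48.0.0: MATCH
  /0 0.0.0.0: MATCH
Selected: next-hop 64.206.9.81 via eth2 (matched /13)


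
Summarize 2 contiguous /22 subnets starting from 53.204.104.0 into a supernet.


Original prefix: /22
Number of subnets: 2 = 2^1
New prefix = 22 - 1 = 21
Supernet: 53.204.104.0/21


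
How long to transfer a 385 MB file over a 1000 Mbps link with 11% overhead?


Effective throughput = 1000 * (1 - 11/100) = 890 Mbps
File size in Mb = 385 * 8 = 3080 Mb
Time = 3080 / 890
Time = 3.4607 seconds


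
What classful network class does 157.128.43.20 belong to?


First octet: 157
Binary: 10011101
10xxxxxx -> Class B (128-191)
Class B, default mask 255.255.0.0 (/16)


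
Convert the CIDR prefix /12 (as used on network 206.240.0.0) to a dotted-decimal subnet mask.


/12 means 12 network bits, 20 host bits
Binary: 11111111111100000000000000000000
Mask: 255.240.0.0


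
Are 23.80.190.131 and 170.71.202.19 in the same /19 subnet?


Mask: 255.255.224.0
23.80.190.131 AND mask = 23.80.160.0
170.71.202.19 AND mask = 170.71.192.0
No, different subnets (23.80.160.0 vs 170.71.192.0)


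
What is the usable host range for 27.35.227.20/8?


Network: 27.0.0.0
Broadcast: 27.255.255.255
First usable = network + 1
Last usable = broadcast - 1
Range: 27.0.0.1 to 27.255.255.254


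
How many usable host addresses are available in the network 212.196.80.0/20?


Host bits = 32 - 20 = 12
Total addresses = 2^12 = 4096
Usable = total - 2 (network and broadcast)
Usable hosts: 4094


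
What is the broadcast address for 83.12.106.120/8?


Network: 83.0.0.0/8
Host bits = 24
Set all host bits to 1:
Broadcast: 83.255.255.255


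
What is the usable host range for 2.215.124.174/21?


Network: 2.215.120.0
Broadcast: 2.215.127.255
First usable = network + 1
Last usable = broadcast - 1
Range: 2.215.120.1 to 2.215.127.254


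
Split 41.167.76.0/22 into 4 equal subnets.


New prefix = 22 + 2 = 24
Each subnet has 256 addresses
  41.167.76.0/24
  41.167.77.0/24
  41.167.78.0/24
  41.167.79.0/24
Subnets: 41.167.76.0/24, 41.167.77.0/24, 41.167.78.0/24, 41.167.79.0/24


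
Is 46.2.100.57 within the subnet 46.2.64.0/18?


Subnet network: 46.2.64.0
Test IP AND mask: 46.2.64.0
Yes, 46.2.100.57 is in 46.2.64.0/18


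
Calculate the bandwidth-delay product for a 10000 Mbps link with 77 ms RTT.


BDP = bandwidth * RTT
= 10000 Mbps * 77 ms
= 10000 * 1e6 * 77 / 1000 bits
= 770000000 bits
= 96250000 bytes
= 93994.1406 KB
BDP = 770000000 bits (96250000 bytes)


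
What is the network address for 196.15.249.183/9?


IP:   11000100.00001111.11111001.10110111
Mask: 11111111.10000000.00000000.00000000
AND operation:
Net:  11000100.00000000.00000000.00000000
Network: 196.0.0.0/9


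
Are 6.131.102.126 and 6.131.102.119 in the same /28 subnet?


Mask: 255.255.255.240
6.131.102.126 AND mask = 6.131.102.112
6.131.102.119 AND mask = 6.131.102.112
Yes, same subnet (6.131.102.112)


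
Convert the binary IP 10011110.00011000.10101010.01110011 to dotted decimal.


10011110 = 158
00011000 = 24
10101010 = 170
01110011 = 115
IP: 158.24.170.115


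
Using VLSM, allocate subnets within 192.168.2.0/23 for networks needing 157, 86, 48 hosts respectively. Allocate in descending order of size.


157 hosts -> /24 (254 usable): 192.168.2.0/24
86 hosts -> /25 (126 usable): 192.168.3.0/25
48 hosts -> /26 (62 usable): 192.168.3.128/26
Allocation: 192.168.2.0/24 (157 hosts, 254 usable); 192.168.3.0/25 (86 hosts, 126 usable); 192.168.3.128/26 (48 hosts, 62 usable)


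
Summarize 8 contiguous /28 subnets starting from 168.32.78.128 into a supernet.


Original prefix: /28
Number of subnets: 8 = 2^3
New prefix = 28 - 3 = 25
Supernet: 168.32.78.128/25


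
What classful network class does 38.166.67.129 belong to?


First octet: 38
Binary: 00100110
0xxxxxxx -> Class A (1-126)
Class A, default mask 255.0.0.0 (/8)


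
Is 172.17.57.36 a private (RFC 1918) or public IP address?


RFC 1918 private ranges:
  10.0.0.0/8 (10.0.0.0 - 10.255.255.255)
  172.16.0.0/12 (172.16.0.0 - 172.31.255.255)
  192.168.0.0/16 (192.168.0.0 - 192.168.255.255)
Private (in 172.16.0.0/12)


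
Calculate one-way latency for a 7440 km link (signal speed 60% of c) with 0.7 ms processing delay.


Speed = 0.6 * 3e5 km/s = 180000 km/s
Propagation delay = 7440 / 180000 = 0.0413 s = 41.3333 ms
Processing delay = 0.7 ms
Total one-way latency = 42.0333 ms


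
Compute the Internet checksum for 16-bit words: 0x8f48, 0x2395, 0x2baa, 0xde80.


Sum all words (with carry folding):
+ 0x8f48 = 0x8f48
+ 0x2395 = 0xb2dd
+ 0x2baa = 0xde87
+ 0xde80 = 0xbd08
One's complement: ~0xbd08
Checksum = 0x42f7


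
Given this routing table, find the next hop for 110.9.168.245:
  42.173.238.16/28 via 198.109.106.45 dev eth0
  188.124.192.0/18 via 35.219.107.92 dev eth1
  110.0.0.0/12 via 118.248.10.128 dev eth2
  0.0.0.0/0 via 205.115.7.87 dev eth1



Longest prefix match for 110.9.168.245:
  /28 42.173.238.16: no
  /18 188.124.192.0: no
  /12 110.0.0.0: MATCH
  /0 0.0.0.0: MATCH
Selected: next-hop 118.248.10.128 via eth2 (matched /12)


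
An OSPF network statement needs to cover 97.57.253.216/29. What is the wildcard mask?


Subnet mask: 255.255.255.248
Wildcard = 255.255.255.255 - subnet mask
255 - 255 = 0
255 - 255 = 0
255 - 255 = 0
255 - 248 = 7
Wildcard: 0.0.0.7


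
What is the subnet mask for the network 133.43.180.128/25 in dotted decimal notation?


/25 means 25 network bits, 7 host bits
Binary: 11111111111111111111111110000000
Mask: 255.255.255.128


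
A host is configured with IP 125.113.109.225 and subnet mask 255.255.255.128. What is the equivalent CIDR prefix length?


Binary: 11111111.11111111.11111111.10000000
Count leading 1s
Prefix: /25


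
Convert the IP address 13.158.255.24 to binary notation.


13 = 00001101
158 = 10011110
255 = 11111111
24 = 00011000
Binary: 00001101.10011110.11111111.00011000


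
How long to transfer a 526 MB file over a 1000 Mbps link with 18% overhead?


Effective throughput = 1000 * (1 - 18/100) = 820.0 Mbps
File size in Mb = 526 * 8 = 4208 Mb
Time = 4208 / 820.0
Time = 5.1317 seconds


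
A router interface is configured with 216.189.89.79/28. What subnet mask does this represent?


/28 means 28 network bits, 4 host bits
Binary: 11111111111111111111111111110000
Mask: 255.255.255.240


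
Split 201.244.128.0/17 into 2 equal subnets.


New prefix = 17 + 1 = 18
Each subnet has 16384 addresses
  201.244.128.0/18
  201.244.192.0/18
Subnets: 201.244.128.0/18, 201.244.192.0/18


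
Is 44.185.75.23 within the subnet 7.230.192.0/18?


Subnet network: 7.230.192.0
Test IP AND mask: 44.185.64.0
No, 44.185.75.23 is not in 7.230.192.0/18


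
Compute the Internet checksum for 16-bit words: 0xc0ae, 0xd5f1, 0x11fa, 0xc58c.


Sum all words (with carry folding):
+ 0xc0ae = 0xc0ae
+ 0xd5f1 = 0x96a0
+ 0x11fa = 0xa89a
+ 0xc58c = 0x6e27
One's complement: ~0x6e27
Checksum = 0x91d8


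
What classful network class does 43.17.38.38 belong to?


First octet: 43
Binary: 00101011
0xxxxxxx -> Class A (1-126)
Class A, default mask 255.0.0.0 (/8)


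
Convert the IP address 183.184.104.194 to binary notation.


183 = 10110111
184 = 10111000
104 = 01101000
194 = 11000010
Binary: 10110111.10111000.01101000.11000010


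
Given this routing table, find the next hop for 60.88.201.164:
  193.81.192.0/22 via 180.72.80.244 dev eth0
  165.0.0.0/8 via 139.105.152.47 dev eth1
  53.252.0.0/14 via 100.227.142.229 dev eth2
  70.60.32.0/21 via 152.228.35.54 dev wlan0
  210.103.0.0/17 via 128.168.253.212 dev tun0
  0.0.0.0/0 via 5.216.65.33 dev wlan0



Longest prefix match for 60.88.201.164:
  /22 193.81.192.0: no
  /8 165.0.0.0: no
  /14 53.252.0.0: no
  /21 70.60.32.0: no
  /17 210.103.0.0: no
  /0 0.0.0.0: MATCH
Selected: next-hop 5.216.65.33 via wlan0 (matched /0)


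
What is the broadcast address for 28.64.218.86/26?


Network: 28.64.218.64/26
Host bits = 6
Set all host bits to 1:
Broadcast: 28.64.218.127


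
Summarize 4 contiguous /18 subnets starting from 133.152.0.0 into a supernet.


Original prefix: /18
Number of subnets: 4 = 2^2
New prefix = 18 - 2 = 16
Supernet: 133.152.0.0/16


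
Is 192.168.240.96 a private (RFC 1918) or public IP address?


RFC 1918 private ranges:
  10.0.0.0/8 (10.0.0.0 - 10.255.255.255)
  172.16.0.0/12 (172.16.0.0 - 172.31.255.255)
  192.168.0.0/16 (192.168.0.0 - 192.168.255.255)
Private (in 192.168.0.0/16)


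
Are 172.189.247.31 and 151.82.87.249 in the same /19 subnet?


Mask: 255.255.224.0
172.189.247.31 AND mask = 172.189.224.0
151.82.87.249 AND mask = 151.82.64.0
No, different subnets (172.189.224.0 vs 151.82.64.0)


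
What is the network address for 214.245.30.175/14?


IP:   11010110.11110101.00011110.10101111
Mask: 11111111.11111100.00000000.00000000
AND operation:
Net:  11010110.11110100.00000000.00000000
Network: 214.244.0.0/14


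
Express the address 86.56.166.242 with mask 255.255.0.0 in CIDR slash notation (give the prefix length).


Binary: 11111111.11111111.00000000.00000000
Count leading 1s
Prefix: /16


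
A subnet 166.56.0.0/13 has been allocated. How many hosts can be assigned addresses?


Host bits = 32 - 13 = 19
Total addresses = 2^19 = 524288
Usable = total - 2 (network and broadcast)
Usable hosts: 524286


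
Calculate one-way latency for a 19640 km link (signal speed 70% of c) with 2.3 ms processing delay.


Speed = 0.7 * 3e5 km/s = 210000 km/s
Propagation delay = 19640 / 210000 = 0.0935 s = 93.5238 ms
Processing delay = 2.3 ms
Total one-way latency = 95.8238 ms


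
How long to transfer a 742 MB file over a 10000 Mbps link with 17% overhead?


Effective throughput = 10000 * (1 - 17/100) = 8300 Mbps
File size in Mb = 742 * 8 = 5936 Mb
Time = 5936 / 8300
Time = 0.7152 seconds


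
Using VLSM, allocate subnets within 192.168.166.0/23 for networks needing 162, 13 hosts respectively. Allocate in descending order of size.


162 hosts -> /24 (254 usable): 192.168.166.0/24
13 hosts -> /28 (14 usable): 192.168.167.0/28
Allocation: 192.168.166.0/24 (162 hosts, 254 usable); 192.168.167.0/28 (13 hosts, 14 usable)


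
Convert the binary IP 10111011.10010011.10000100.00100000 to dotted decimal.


10111011 = 187
10010011 = 147
10000100 = 132
00100000 = 32
IP: 187.147.132.32


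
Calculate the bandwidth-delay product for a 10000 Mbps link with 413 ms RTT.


BDP = bandwidth * RTT
= 10000 Mbps * 413 ms
= 10000 * 1e6 * 413 / 1000 bits
= 4130000000 bits
= 516250000 bytes
= 504150.3906 KB
BDP = 4130000000 bits (516250000 bytes)


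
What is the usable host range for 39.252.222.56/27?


Network: 39.252.222.32
Broadcast: 39.252.222.63
First usable = network + 1
Last usable = broadcast - 1
Range: 39.252.222.33 to 39.252.222.62


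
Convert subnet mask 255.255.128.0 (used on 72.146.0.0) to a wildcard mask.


Subnet mask: 255.255.128.0
Wildcard = 255.255.255.255 - subnet mask
255 - 255 = 0
255 - 255 = 0
255 - 128 = 127
255 - 0 = 255
Wildcard: 0.0.127.255


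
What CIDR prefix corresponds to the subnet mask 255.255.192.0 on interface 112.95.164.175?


Binary: 11111111.11111111.11000000.00000000
Count leading 1s
Prefix: /18


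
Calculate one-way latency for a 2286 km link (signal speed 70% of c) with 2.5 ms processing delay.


Speed = 0.7 * 3e5 km/s = 210000 km/s
Propagation delay = 2286 / 210000 = 0.0109 s = 10.8857 ms
Processing delay = 2.5 ms
Total one-way latency = 13.3857 ms


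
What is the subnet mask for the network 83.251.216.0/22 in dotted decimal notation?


/22 means 22 network bits, 10 host bits
Binary: 11111111111111111111110000000000
Mask: 255.255.252.0


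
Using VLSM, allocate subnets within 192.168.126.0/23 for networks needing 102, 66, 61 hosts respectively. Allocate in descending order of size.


102 hosts -> /25 (126 usable): 192.168.126.0/25
66 hosts -> /25 (126 usable): 192.168.126.128/25
61 hosts -> /26 (62 usable): 192.168.127.0/26
Allocation: 192.168.126.0/25 (102 hosts, 126 usable); 192.168.126.128/25 (66 hosts, 126 usable); 192.168.127.0/26 (61 hosts, 62 usable)


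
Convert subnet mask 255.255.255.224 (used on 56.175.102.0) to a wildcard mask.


Subnet mask: 255.255.255.224
Wildcard = 255.255.255.255 - subnet mask
255 - 255 = 0
255 - 255 = 0
255 - 255 = 0
255 - 224 = 31
Wildcard: 0.0.0.31


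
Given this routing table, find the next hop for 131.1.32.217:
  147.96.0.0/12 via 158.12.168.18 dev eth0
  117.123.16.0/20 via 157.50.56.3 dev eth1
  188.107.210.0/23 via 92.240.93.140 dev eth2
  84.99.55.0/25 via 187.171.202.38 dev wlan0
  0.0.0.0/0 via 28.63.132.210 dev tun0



Longest prefix match for 131.1.32.217:
  /12 147.96.0.0: no
  /20 117.123.16.0: no
  /23 188.107.210.0: no
  /25 84.99.55.0: no
  /0 0.0.0.0: MATCH
Selected: next-hop 28.63.132.210 via tun0 (matched /0)


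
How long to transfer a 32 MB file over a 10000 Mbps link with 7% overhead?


Effective throughput = 10000 * (1 - 7/100) = 9300 Mbps
File size in Mb = 32 * 8 = 256 Mb
Time = 256 / 9300
Time = 0.0275 seconds


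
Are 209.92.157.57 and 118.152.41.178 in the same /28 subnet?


Mask: 255.255.255.240
209.92.157.57 AND mask = 209.92.157.48
118.152.41.178 AND mask = 118.152.41.176
No, different subnets (209.92.157.48 vs 118.152.41.176)


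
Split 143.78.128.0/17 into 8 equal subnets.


New prefix = 17 + 3 = 20
Each subnet has 4096 addresses
  143.78.128.0/20
  143.78.144.0/20
  143.78.160.0/20
  143.78.176.0/20
  143.78.192.0/20
  143.78.208.0/20
  143.78.224.0/20
  143.78.240.0/20
Subnets: 143.78.128.0/20, 143.78.144.0/20, 143.78.160.0/20, 143.78.176.0/20, 143.78.192.0/20, 143.78.208.0/20, 143.78.224.0/20, 143.78.240.0/20


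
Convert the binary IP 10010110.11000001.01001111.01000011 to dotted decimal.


10010110 = 150
11000001 = 193
01001111 = 79
01000011 = 67
IP: 150.193.79.67


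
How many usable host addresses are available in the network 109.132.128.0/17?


Host bits = 32 - 17 = 15
Total addresses = 2^15 = 32768
Usable = total - 2 (network and broadcast)
Usable hosts: 32766


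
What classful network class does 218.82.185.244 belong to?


First octet: 218
Binary: 11011010
110xxxxx -> Class C (192-223)
Class C, default mask 255.255.255.0 (/24)


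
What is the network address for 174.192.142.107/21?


IP:   10101110.11000000.10001110.01101011
Mask: 11111111.11111111.11111000.00000000
AND operation:
Net:  10101110.11000000.10001000.00000000
Network: 174.192.136.0/21


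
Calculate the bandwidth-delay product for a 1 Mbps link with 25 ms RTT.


BDP = bandwidth * RTT
= 1 Mbps * 25 ms
= 1 * 1e6 * 25 / 1000 bits
= 25000 bits
= 3125 bytes
= 3.0518 KB
BDP = 25000 bits (3125 bytes)


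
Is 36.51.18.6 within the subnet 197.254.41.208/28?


Subnet network: 197.254.41.208
Test IP AND mask: 36.51.18.0
No, 36.51.18.6 is not in 197.254.41.208/28


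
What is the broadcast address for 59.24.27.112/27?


Network: 59.24.27.96/27
Host bits = 5
Set all host bits to 1:
Broadcast: 59.24.27.127


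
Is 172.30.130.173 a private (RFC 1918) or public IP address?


RFC 1918 private ranges:
  10.0.0.0/8 (10.0.0.0 - 10.255.255.255)
  172.16.0.0/12 (172.16.0.0 - 172.31.255.255)
  192.168.0.0/16 (192.168.0.0 - 192.168.255.255)
Private (in 172.16.0.0/12)


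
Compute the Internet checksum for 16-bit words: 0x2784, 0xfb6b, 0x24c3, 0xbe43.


Sum all words (with carry folding):
+ 0x2784 = 0x2784
+ 0xfb6b = 0x22f0
+ 0x24c3 = 0x47b3
+ 0xbe43 = 0x05f7
One's complement: ~0x05f7
Checksum = 0xfa08


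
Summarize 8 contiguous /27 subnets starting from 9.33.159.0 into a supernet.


Original prefix: /27
Number of subnets: 8 = 2^3
New prefix = 27 - 3 = 24
Supernet: 9.33.159.0/24


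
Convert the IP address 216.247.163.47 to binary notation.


216 = 11011000
247 = 11110111
163 = 10100011
47 = 00101111
Binary: 11011000.11110111.10100011.00101111


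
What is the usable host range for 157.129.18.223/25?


Network: 157.129.18.128
Broadcast: 157.129.18.255
First usable = network + 1
Last usable = broadcast - 1
Range: 157.129.18.129 to 157.129.18.254


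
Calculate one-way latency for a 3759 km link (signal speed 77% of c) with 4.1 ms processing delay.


Speed = 0.77 * 3e5 km/s = 231000 km/s
Propagation delay = 3759 / 231000 = 0.0163 s = 16.2727 ms
Processing delay = 4.1 ms
Total one-way latency = 20.3727 ms


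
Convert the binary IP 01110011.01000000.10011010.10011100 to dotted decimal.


01110011 = 115
01000000 = 64
10011010 = 154
10011100 = 156
IP: 115.64.154.156


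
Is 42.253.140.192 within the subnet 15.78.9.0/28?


Subnet network: 15.78.9.0
Test IP AND mask: 42.253.140.192
No, 42.253.140.192 is not in 15.78.9.0/28


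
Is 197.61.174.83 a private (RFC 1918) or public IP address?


RFC 1918 private ranges:
  10.0.0.0/8 (10.0.0.0 - 10.255.255.255)
  172.16.0.0/12 (172.16.0.0 - 172.31.255.255)
  192.168.0.0/16 (192.168.0.0 - 192.168.255.255)
Public (not in any RFC 1918 range)


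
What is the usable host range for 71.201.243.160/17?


Network: 71.201.128.0
Broadcast: 71.201.255.255
First usable = network + 1
Last usable = broadcast - 1
Range: 71.201.128.1 to 71.201.255.254


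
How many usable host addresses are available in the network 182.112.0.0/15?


Host bits = 32 - 15 = 17
Total addresses = 2^17 = 131072
Usable = total - 2 (network and broadcast)
Usable hosts: 131070


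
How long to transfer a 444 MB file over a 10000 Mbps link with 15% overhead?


Effective throughput = 10000 * (1 - 15/100) = 8500 Mbps
File size in Mb = 444 * 8 = 3552 Mb
Time = 3552 / 8500
Time = 0.4179 seconds


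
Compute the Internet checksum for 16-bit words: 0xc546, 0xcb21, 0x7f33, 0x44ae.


Sum all words (with carry folding):
+ 0xc546 = 0xc546
+ 0xcb21 = 0x9068
+ 0x7f33 = 0x0f9c
+ 0x44ae = 0x544a
One's complement: ~0x544a
Checksum = 0xabb5


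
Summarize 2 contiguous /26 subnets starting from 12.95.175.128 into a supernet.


Original prefix: /26
Number of subnets: 2 = 2^1
New prefix = 26 - 1 = 25
Supernet: 12.95.175.128/25


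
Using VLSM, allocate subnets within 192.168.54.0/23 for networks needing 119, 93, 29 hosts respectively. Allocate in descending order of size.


119 hosts -> /25 (126 usable): 192.168.54.0/25
93 hosts -> /25 (126 usable): 192.168.54.128/25
29 hosts -> /27 (30 usable): 192.168.55.0/27
Allocation: 192.168.54.0/25 (119 hosts, 126 usable); 192.168.54.128/25 (93 hosts, 126 usable); 192.168.55.0/27 (29 hosts, 30 usable)


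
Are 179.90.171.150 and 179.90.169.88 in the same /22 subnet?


Mask: 255.255.252.0
179.90.171.150 AND mask = 179.90.168.0
179.90.169.88 AND mask = 179.90.168.0
Yes, same subnet (179.90.168.0)


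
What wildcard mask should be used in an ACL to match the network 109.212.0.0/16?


Subnet mask: 255.255.0.0
Wildcard = 255.255.255.255 - subnet mask
255 - 255 = 0
255 - 255 = 0
255 - 0 = 255
255 - 0 = 255
Wildcard: 0.0.255.255


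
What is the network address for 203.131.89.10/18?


IP:   11001011.10000011.01011001.00001010
Mask: 11111111.11111111.11000000.00000000
AND operation:
Net:  11001011.10000011.01000000.00000000
Network: 203.131.64.0/18


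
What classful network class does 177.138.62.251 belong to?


First octet: 177
Binary: 10110001
10xxxxxx -> Class B (128-191)
Class B, default mask 255.255.0.0 (/16)


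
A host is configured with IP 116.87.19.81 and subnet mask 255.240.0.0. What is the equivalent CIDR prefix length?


Binary: 11111111.11110000.00000000.00000000
Count leading 1s
Prefix: /12


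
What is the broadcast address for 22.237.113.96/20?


Network: 22.237.112.0/20
Host bits = 12
Set all host bits to 1:
Broadcast: 22.237.127.255


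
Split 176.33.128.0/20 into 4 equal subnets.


New prefix = 20 + 2 = 22
Each subnet has 1024 addresses
  176.33.128.0/22
  176.33.132.0/22
  176.33.136.0/22
  176.33.140.0/22
Subnets: 176.33.128.0/22, 176.33.132.0/22, 176.33.136.0/22, 176.33.140.0/22


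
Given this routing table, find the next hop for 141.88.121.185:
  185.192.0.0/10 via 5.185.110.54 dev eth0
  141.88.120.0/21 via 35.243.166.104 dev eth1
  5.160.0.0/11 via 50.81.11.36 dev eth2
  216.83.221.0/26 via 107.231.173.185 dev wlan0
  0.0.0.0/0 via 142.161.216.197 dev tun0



Longest prefix match for 141.88.121.185:
  /10 185.192.0.0: no
  /21 141.88.120.0: MATCH
  /11 5.160.0.0: no
  /26 216.83.221.0: no
  /0 0.0.0.0: MATCH
Selected: next-hop 35.243.166.104 via eth1 (matched /21)


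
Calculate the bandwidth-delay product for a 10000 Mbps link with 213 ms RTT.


BDP = bandwidth * RTT
= 10000 Mbps * 213 ms
= 10000 * 1e6 * 213 / 1000 bits
= 2130000000 bits
= 266250000 bytes
= 260009.7656 KB
BDP = 2130000000 bits (266250000 bytes)


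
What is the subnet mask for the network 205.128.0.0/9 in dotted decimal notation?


/9 means 9 network bits, 23 host bits
Binary: 11111111100000000000000000000000
Mask: 255.128.0.0


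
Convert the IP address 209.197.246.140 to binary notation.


209 = 11010001
197 = 11000101
246 = 11110110
140 = 10001100
Binary: 11010001.11000101.11110110.10001100


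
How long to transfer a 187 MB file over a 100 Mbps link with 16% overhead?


Effective throughput = 100 * (1 - 16/100) = 84 Mbps
File size in Mb = 187 * 8 = 1496 Mb
Time = 1496 / 84
Time = 17.8095 seconds


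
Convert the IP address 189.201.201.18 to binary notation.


189 = 10111101
201 = 11001001
201 = 11001001
18 = 00010010
Binary: 10111101.11001001.11001001.00010010


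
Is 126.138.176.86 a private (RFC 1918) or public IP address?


RFC 1918 private ranges:
  10.0.0.0/8 (10.0.0.0 - 10.255.255.255)
  172.16.0.0/12 (172.16.0.0 - 172.31.255.255)
  192.168.0.0/16 (192.168.0.0 - 192.168.255.255)
Public (not in any RFC 1918 range)


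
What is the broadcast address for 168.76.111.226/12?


Network: 168.64.0.0/12
Host bits = 20
Set all host bits to 1:
Broadcast: 168.79.255.255


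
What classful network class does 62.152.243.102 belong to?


First octet: 62
Binary: 00111110
0xxxxxxx -> Class A (1-126)
Class A, default mask 255.0.0.0 (/8)


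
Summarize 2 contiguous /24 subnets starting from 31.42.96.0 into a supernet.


Original prefix: /24
Number of subnets: 2 = 2^1
New prefix = 24 - 1 = 23
Supernet: 31.42.96.0/23


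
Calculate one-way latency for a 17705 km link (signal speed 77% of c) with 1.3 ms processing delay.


Speed = 0.77 * 3e5 km/s = 231000 km/s
Propagation delay = 17705 / 231000 = 0.0766 s = 76.645 ms
Processing delay = 1.3 ms
Total one-way latency = 77.945 ms


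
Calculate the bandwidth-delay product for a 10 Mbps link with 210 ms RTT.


BDP = bandwidth * RTT
= 10 Mbps * 210 ms
= 10 * 1e6 * 210 / 1000 bits
= 2100000 bits
= 262500 bytes
= 256.3477 KB
BDP = 2100000 bits (262500 bytes)


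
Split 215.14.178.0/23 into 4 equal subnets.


New prefix = 23 + 2 = 25
Each subnet has 128 addresses
  215.14.178.0/25
  215.14.178.128/25
  215.14.179.0/25
  215.14.179.128/25
Subnets: 215.14.178.0/25, 215.14.178.128/25, 215.14.179.0/25, 215.14.179.128/25


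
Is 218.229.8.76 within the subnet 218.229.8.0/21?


Subnet network: 218.229.8.0
Test IP AND mask: 218.229.8.0
Yes, 218.229.8.76 is in 218.229.8.0/21


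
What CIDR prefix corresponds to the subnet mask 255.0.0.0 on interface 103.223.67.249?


Binary: 11111111.00000000.00000000.00000000
Count leading 1s
Prefix: /8


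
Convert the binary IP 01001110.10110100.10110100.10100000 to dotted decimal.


01001110 = 78
10110100 = 180
10110100 = 180
10100000 = 160
IP: 78.180.180.160


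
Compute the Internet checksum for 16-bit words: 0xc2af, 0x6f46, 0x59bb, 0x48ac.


Sum all words (with carry folding):
+ 0xc2af = 0xc2af
+ 0x6f46 = 0x31f6
+ 0x59bb = 0x8bb1
+ 0x48ac = 0xd45d
One's complement: ~0xd45d
Checksum = 0x2ba2


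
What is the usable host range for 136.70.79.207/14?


Network: 136.68.0.0
Broadcast: 136.71.255.255
First usable = network + 1
Last usable = broadcast - 1
Range: 136.68.0.1 to 136.71.255.254


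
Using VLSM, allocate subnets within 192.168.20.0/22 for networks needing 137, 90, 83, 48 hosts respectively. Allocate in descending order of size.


137 hosts -> /24 (254 usable): 192.168.20.0/24
90 hosts -> /25 (126 usable): 192.168.21.0/25
83 hosts -> /25 (126 usable): 192.168.21.128/25
48 hosts -> /26 (62 usable): 192.168.22.0/26
Allocation: 192.168.20.0/24 (137 hosts, 254 usable); 192.168.21.0/25 (90 hosts, 126 usable); 192.168.21.128/25 (83 hosts, 126 usable); 192.168.22.0/26 (48 hosts, 62 usable)


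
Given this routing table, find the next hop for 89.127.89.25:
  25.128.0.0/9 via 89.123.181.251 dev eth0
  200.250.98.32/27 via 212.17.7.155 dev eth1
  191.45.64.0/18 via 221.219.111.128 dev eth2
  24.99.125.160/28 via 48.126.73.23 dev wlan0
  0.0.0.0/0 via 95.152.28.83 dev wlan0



Longest prefix match for 89.127.89.25:
  /9 25.128.0.0: no
  /27 200.250.98.32: no
  /18 191.45.64.0: no
  /28 24.99.125.160: no
  /0 0.0.0.0: MATCH
Selected: next-hop 95.152.28.83 via wlan0 (matched /0)


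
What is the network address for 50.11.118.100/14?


IP:   00110010.00001011.01110110.01100100
Mask: 11111111.11111100.00000000.00000000
AND operation:
Net:  00110010.00001000.00000000.00000000
Network: 50.8.0.0/14


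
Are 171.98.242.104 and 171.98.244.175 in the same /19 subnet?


Mask: 255.255.224.0
171.98.242.104 AND mask = 171.98.224.0
171.98.244.175 AND mask = 171.98.224.0
Yes, same subnet (171.98.224.0)


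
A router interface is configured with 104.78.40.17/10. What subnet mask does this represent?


/10 means 10 network bits, 22 host bits
Binary: 11111111110000000000000000000000
Mask: 255.192.0.0


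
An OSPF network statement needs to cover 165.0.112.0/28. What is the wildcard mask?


Subnet mask: 255.255.255.240
Wildcard = 255.255.255.255 - subnet mask
255 - 255 = 0
255 - 255 = 0
255 - 255 = 0
255 - 240 = 15
Wildcard: 0.0.0.15


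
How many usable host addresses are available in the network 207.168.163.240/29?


Host bits = 32 - 29 = 3
Total addresses = 2^3 = 8
Usable = total - 2 (network and broadcast)
Usable hosts: 6


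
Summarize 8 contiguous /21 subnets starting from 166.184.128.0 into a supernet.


Original prefix: /21
Number of subnets: 8 = 2^3
New prefix = 21 - 3 = 18
Supernet: 166.184.128.0/18


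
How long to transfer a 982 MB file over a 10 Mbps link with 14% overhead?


Effective throughput = 10 * (1 - 14/100) = 8.6 Mbps
File size in Mb = 982 * 8 = 7856 Mb
Time = 7856 / 8.6
Time = 913.4884 seconds


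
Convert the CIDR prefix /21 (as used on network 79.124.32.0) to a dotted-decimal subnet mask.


/21 means 21 network bits, 11 host bits
Binary: 11111111111111111111100000000000
Mask: 255.255.248.0


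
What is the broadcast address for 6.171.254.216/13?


Network: 6.168.0.0/13
Host bits = 19
Set all host bits to 1:
Broadcast: 6.175.255.255


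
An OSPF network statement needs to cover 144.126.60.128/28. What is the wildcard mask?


Subnet mask: 255.255.255.240
Wildcard = 255.255.255.255 - subnet mask
255 - 255 = 0
255 - 255 = 0
255 - 255 = 0
255 - 240 = 15
Wildcard: 0.0.0.15


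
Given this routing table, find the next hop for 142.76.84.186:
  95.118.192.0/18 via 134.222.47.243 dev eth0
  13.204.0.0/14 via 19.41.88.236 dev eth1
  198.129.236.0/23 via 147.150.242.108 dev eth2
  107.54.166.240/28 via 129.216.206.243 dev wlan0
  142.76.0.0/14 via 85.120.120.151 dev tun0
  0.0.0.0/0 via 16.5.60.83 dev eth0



Longest prefix match for 142.76.84.186:
  /18 95.118.192.0: no
  /14 13.204.0.0: no
  /23 198.129.236.0: no
  /28 107.54.166.240: no
  /14 142.76.0.0: MATCH
  /0 0.0.0.0: MATCH
Selected: next-hop 85.120.120.151 via tun0 (matched /14)
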